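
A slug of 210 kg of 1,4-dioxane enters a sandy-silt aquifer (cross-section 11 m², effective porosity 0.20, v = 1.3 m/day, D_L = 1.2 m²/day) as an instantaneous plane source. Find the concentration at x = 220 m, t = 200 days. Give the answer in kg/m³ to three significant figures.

0.328 kg/m³

For an instantaneous plane source, C(x,t) = M/(n_e·A·√(4πDt)) · exp(−(x−vt)²/(4Dt)), with n_e·A the pore (flow) area.
Plume center vt = 1.3 × 200 = 260 m, so the well at 220 m is 40 m upgradient of the peak.
√(4πDt) = 54.92 m, giving peak height M/(n_e·A·√(4πDt)) = 210/(0.20 × 11 × 54.92) = 1.738 kg/m³.
(x−vt)²/(4Dt) = (-40)²/(4 × 1.2 × 200) = 1.667; exp(−1.667) = 0.1888.
C = 1.738 × 0.1888 = 0.328 kg/m³.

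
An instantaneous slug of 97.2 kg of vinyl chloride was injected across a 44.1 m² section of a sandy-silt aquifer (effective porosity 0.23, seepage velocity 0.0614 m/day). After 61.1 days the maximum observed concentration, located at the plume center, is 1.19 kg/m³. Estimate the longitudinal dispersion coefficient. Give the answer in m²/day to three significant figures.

0.0845 m²/day

At the plume center C_max = M/(n_e·A·√(4πDt)), so D = M²/(4πt·(n_e·A·C_max)²).
n_e·A·C_max = 0.23 × 44.1 × 1.19 = 12.07 kg/m.
D = 97.2²/(4π × 61.1 × 12.07²) = 0.0845 m²/day.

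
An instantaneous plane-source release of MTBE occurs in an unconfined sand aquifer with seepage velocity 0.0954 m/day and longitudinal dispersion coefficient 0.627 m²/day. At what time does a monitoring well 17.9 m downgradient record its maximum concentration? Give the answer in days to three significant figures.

131 days

For the 1D instantaneous-source solution, setting ∂C/∂t = 0 at fixed x gives v²t² + 2Dt − x² = 0, so t = (√(D² + v²x²) − D)/v².
√(D² + v²x²) = √(0.627² + 0.0954² × 17.9²) = 1.819; v² = 0.00910116.
t = (1.819 − 0.627)/0.00910116 = 131 days (vs. the pure-advection estimate x/v = 188 d).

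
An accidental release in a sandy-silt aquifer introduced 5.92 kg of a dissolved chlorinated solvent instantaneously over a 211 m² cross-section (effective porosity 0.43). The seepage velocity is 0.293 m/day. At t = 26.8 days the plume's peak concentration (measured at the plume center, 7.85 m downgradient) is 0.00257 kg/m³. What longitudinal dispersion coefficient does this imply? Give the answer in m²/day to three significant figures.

1.91 m²/day

At the plume center C_max = M/(n_e·A·√(4πDt)), so D = M²/(4πt·(n_e·A·C_max)²).
n_e·A·C_max = 0.43 × 211 × 0.00257 = 0.2332 kg/m.
D = 5.92²/(4π × 26.8 × 0.2332²) = 1.91 m²/day.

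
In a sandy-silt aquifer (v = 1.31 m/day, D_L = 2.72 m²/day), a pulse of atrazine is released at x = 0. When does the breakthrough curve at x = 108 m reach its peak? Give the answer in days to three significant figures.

80.9 days

For the 1D instantaneous-source solution, setting ∂C/∂t = 0 at fixed x gives v²t² + 2Dt − x² = 0, so t = (√(D² + v²x²) − D)/v².
√(D² + v²x²) = √(2.72² + 1.31² × 108²) = 141.5; v² = 1.7161.
t = (141.5 − 2.72)/1.7161 = 80.9 days (vs. the pure-advection estimate x/v = 82.4 d).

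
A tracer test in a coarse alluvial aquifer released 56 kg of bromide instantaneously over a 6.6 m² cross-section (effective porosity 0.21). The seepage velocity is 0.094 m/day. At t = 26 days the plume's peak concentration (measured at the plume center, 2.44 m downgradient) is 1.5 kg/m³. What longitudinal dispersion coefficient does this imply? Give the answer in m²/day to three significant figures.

At the plume center C_max = M/(n_e·A·√(4πDt)), so D = M²/(4πt·(n_e·A·C_max)²).
n_e·A·C_max = 0.21 × 6.6 × 1.5 = 2.079 kg/m.
D = 56²/(4π × 26 × 2.079²) = 2.22 m²/day.

2.22 m²/day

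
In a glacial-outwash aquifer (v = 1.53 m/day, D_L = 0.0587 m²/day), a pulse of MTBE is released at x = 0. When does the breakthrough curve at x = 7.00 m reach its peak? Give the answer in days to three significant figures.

4.55 days

For the 1D instantaneous-source solution, setting ∂C/∂t = 0 at fixed x gives v²t² + 2Dt − x² = 0, so t = (√(D² + v²x²) − D)/v².
√(D² + v²x²) = √(0.0587² + 1.53² × 7.00²) = 10.71; v² = 2.3409.
t = (10.71 − 0.0587)/2.3409 = 4.55 days (vs. the pure-advection estimate x/v = 4.58 d).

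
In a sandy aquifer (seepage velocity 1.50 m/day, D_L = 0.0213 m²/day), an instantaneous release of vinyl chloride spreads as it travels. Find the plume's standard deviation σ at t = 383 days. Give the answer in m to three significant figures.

4.04 m

Dispersive spreading gives a Gaussian with σ² = 2Dt; advection only shifts the center.
σ = √(2 × 0.0213 × 383) = 4.04 m.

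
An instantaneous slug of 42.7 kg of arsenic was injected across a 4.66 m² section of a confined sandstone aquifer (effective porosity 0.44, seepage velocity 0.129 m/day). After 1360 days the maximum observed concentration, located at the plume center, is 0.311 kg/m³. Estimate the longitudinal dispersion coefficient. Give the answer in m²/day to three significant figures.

At the plume center C_max = M/(n_e·A·√(4πDt)), so D = M²/(4πt·(n_e·A·C_max)²).
n_e·A·C_max = 0.44 × 4.66 × 0.311 = 0.6377 kg/m.
D = 42.7²/(4π × 1360 × 0.6377²) = 0.262 m²/day.

0.262 m²/day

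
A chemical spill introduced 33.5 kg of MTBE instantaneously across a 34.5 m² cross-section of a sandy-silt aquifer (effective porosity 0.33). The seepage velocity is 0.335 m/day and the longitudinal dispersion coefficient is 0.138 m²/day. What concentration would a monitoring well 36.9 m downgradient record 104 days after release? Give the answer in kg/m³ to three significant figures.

For an instantaneous plane source, C(x,t) = M/(n_e·A·√(4πDt)) · exp(−(x−vt)²/(4Dt)), with n_e·A the pore (flow) area.
Plume center vt = 0.335 × 104 = 34.84 m, so the well at 36.9 m is 2.06 m downgradient of the peak.
√(4πDt) = 13.43 m, giving peak height M/(n_e·A·√(4πDt)) = 33.5/(0.33 × 34.5 × 13.43) = 0.2191 kg/m³.
(x−vt)²/(4Dt) = (2.06)²/(4 × 0.138 × 104) = 0.07392; exp(−0.07392) = 0.9287.
C = 0.2191 × 0.9287 = 0.203 kg/m³.

0.203 kg/m³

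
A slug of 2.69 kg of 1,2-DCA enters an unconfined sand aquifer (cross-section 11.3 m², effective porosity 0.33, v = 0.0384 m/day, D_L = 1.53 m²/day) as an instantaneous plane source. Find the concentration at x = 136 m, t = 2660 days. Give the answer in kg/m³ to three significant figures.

For an instantaneous plane source, C(x,t) = M/(n_e·A·√(4πDt)) · exp(−(x−vt)²/(4Dt)), with n_e·A the pore (flow) area.
Plume center vt = 0.0384 × 2660 = 102.144 m, so the well at 136 m is 33.856 m downgradient of the peak.
√(4πDt) = 226.1 m, giving peak height M/(n_e·A·√(4πDt)) = 2.69/(0.33 × 11.3 × 226.1) = 0.003191 kg/m³.
(x−vt)²/(4Dt) = (33.856)²/(4 × 1.53 × 2660) = 0.07041; exp(−0.07041) = 0.9320.
C = 0.003191 × 0.9320 = 0.00297 kg/m³.

0.00297 kg/m³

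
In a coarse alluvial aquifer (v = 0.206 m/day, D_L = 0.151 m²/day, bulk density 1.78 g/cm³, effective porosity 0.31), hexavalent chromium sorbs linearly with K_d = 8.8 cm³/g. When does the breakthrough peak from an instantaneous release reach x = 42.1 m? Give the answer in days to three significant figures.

Retardation factor R = 1 + ρ_b·K_d/n = 1 + 1.78 × 8.8/0.31 = 51.53.
Sorption retards both mechanisms: v_R = v/R = 0.003998 m/day, D_R = D/R = 0.002930 m²/day.
Peak time from v_R²t² + 2D_R t − x² = 0: t = (√(D_R² + v_R²x²) − D_R)/v_R².
√(D_R² + v_R²x²) = √(0.002930² + 0.003998² × 42.1²) = 0.1683; v_R² = 1.598e-05.
t = (0.1683 − 0.002930)/1.598e-05 = 10300 days.

10300 days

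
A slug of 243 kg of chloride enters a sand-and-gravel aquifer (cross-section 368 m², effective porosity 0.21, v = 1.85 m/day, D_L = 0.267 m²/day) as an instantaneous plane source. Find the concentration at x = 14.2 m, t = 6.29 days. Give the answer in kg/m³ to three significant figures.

0.257 kg/m³

For an instantaneous plane source, C(x,t) = M/(n_e·A·√(4πDt)) · exp(−(x−vt)²/(4Dt)), with n_e·A the pore (flow) area.
Plume center vt = 1.85 × 6.29 = 11.6365 m, so the well at 14.2 m is 2.5635 m downgradient of the peak.
√(4πDt) = 4.594 m, giving peak height M/(n_e·A·√(4πDt)) = 243/(0.21 × 368 × 4.594) = 0.6845 kg/m³.
(x−vt)²/(4Dt) = (2.5635)²/(4 × 0.267 × 6.29) = 0.9782; exp(−0.9782) = 0.3760.
C = 0.6845 × 0.3760 = 0.257 kg/m³.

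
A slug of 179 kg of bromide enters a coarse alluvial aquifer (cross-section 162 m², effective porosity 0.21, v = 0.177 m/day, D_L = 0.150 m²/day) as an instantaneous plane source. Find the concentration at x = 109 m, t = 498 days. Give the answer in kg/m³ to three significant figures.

0.0401 kg/m³

For an instantaneous plane source, C(x,t) = M/(n_e·A·√(4πDt)) · exp(−(x−vt)²/(4Dt)), with n_e·A the pore (flow) area.
Plume center vt = 0.177 × 498 = 88.146 m, so the well at 109 m is 20.854 m downgradient of the peak.
√(4πDt) = 30.64 m, giving peak height M/(n_e·A·√(4πDt)) = 179/(0.21 × 162 × 30.64) = 0.1717 kg/m³.
(x−vt)²/(4Dt) = (20.854)²/(4 × 0.150 × 498) = 1.455; exp(−1.455) = 0.2334.
C = 0.1717 × 0.2334 = 0.0401 kg/m³.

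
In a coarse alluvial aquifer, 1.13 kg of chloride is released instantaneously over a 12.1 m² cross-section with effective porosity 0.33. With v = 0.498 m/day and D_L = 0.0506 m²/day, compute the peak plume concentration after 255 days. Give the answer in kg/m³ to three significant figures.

0.0222 kg/m³

The peak of an instantaneous 1D plume sits at x = vt; there the Gaussian factor is 1 and C_max = M/(n_e·A·√(4πDt)), where n_e·A is the pore area the mass is dissolved in.
√(4πDt) = √(4π × 0.0506 × 255) = 12.73 m, so C_max = 1.13/(0.33 × 12.1 × 12.73) = 0.0222 kg/m³.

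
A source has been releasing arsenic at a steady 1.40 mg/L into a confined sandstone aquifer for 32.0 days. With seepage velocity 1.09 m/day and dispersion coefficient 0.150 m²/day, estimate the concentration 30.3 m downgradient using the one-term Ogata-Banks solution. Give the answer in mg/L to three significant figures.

For a continuous step input, C/C₀ ≈ ½·erfc((x−vt)/(2√(Dt))).
vt = 1.09 × 32.0 = 34.88 m and 2√(Dt) = 2√(0.150 × 32.0) = 4.382 m.
Argument (x−vt)/(2√(Dt)) = (30.3 − 34.88)/4.382 = -1.045; ½·erfc(-1.045) = 0.9303.
C = 1.40 × 0.9303 = 1.30 mg/L.

1.30 mg/L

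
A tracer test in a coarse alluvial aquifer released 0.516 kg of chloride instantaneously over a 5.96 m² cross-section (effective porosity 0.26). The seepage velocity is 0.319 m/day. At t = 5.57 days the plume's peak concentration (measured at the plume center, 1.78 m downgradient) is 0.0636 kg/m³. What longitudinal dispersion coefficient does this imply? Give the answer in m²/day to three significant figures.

At the plume center C_max = M/(n_e·A·√(4πDt)), so D = M²/(4πt·(n_e·A·C_max)²).
n_e·A·C_max = 0.26 × 5.96 × 0.0636 = 0.09855 kg/m.
D = 0.516²/(4π × 5.57 × 0.09855²) = 0.392 m²/day.

0.392 m²/day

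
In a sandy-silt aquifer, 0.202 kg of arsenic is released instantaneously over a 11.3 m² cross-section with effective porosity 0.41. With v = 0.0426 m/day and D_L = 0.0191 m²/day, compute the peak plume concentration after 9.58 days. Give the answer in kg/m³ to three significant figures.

The peak of an instantaneous 1D plume sits at x = vt; there the Gaussian factor is 1 and C_max = M/(n_e·A·√(4πDt)), where n_e·A is the pore area the mass is dissolved in.
√(4πDt) = √(4π × 0.0191 × 9.58) = 1.516 m, so C_max = 0.202/(0.41 × 11.3 × 1.516) = 0.0288 kg/m³.

0.0288 kg/m³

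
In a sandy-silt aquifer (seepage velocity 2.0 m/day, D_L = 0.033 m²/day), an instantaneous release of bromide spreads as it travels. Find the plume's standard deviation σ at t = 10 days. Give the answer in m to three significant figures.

Dispersive spreading gives a Gaussian with σ² = 2Dt; advection only shifts the center.
σ = √(2 × 0.033 × 10) = 0.812 m.

0.812 m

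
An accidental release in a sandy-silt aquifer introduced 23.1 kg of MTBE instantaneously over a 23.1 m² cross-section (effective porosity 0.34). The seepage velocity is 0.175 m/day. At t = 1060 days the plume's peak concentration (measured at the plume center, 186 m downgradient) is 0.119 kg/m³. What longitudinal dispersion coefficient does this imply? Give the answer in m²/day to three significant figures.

0.0459 m²/day

At the plume center C_max = M/(n_e·A·√(4πDt)), so D = M²/(4πt·(n_e·A·C_max)²).
n_e·A·C_max = 0.34 × 23.1 × 0.119 = 0.9346 kg/m.
D = 23.1²/(4π × 1060 × 0.9346²) = 0.0459 m²/day.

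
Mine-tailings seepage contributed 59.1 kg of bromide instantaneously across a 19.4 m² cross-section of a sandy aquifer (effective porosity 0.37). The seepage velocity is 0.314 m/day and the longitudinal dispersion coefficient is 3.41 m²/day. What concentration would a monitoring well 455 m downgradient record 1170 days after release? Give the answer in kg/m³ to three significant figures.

For an instantaneous plane source, C(x,t) = M/(n_e·A·√(4πDt)) · exp(−(x−vt)²/(4Dt)), with n_e·A the pore (flow) area.
Plume center vt = 0.314 × 1170 = 367.38 m, so the well at 455 m is 87.62 m downgradient of the peak.
√(4πDt) = 223.9 m, giving peak height M/(n_e·A·√(4πDt)) = 59.1/(0.37 × 19.4 × 223.9) = 0.03677 kg/m³.
(x−vt)²/(4Dt) = (87.62)²/(4 × 3.41 × 1170) = 0.4811; exp(−0.4811) = 0.6181.
C = 0.03677 × 0.6181 = 0.0227 kg/m³.

0.0227 kg/m³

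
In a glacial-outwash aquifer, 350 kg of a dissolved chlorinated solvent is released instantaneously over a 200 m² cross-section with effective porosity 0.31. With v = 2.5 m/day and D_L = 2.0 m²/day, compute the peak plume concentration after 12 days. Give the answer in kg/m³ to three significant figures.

0.325 kg/m³

The peak of an instantaneous 1D plume sits at x = vt; there the Gaussian factor is 1 and C_max = M/(n_e·A·√(4πDt)), where n_e·A is the pore area the mass is dissolved in.
√(4πDt) = √(4π × 2.0 × 12) = 17.37 m, so C_max = 350/(0.31 × 200 × 17.37) = 0.325 kg/m³.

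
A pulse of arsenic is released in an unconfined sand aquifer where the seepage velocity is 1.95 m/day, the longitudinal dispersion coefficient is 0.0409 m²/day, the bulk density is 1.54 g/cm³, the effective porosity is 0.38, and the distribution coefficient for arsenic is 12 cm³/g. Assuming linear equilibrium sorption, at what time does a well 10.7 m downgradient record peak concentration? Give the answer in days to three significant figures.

272 days

Retardation factor R = 1 + ρ_b·K_d/n = 1 + 1.54 × 12/0.38 = 49.63.
Sorption retards both mechanisms: v_R = v/R = 0.03929 m/day, D_R = D/R = 0.0008241 m²/day.
Peak time from v_R²t² + 2D_R t − x² = 0: t = (√(D_R² + v_R²x²) − D_R)/v_R².
√(D_R² + v_R²x²) = √(0.0008241² + 0.03929² × 10.7²) = 0.4204; v_R² = 0.001544.
t = (0.4204 − 0.0008241)/0.001544 = 272 days.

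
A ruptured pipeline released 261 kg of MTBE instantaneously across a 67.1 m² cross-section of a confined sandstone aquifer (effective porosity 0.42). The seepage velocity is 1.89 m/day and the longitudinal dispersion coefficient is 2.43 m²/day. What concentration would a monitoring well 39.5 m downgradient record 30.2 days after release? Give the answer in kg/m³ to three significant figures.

0.106 kg/m³

For an instantaneous plane source, C(x,t) = M/(n_e·A·√(4πDt)) · exp(−(x−vt)²/(4Dt)), with n_e·A the pore (flow) area.
Plume center vt = 1.89 × 30.2 = 57.078 m, so the well at 39.5 m is 17.578 m upgradient of the peak.
√(4πDt) = 30.37 m, giving peak height M/(n_e·A·√(4πDt)) = 261/(0.42 × 67.1 × 30.37) = 0.3049 kg/m³.
(x−vt)²/(4Dt) = (-17.578)²/(4 × 2.43 × 30.2) = 1.053; exp(−1.053) = 0.3489.
C = 0.3049 × 0.3489 = 0.106 kg/m³.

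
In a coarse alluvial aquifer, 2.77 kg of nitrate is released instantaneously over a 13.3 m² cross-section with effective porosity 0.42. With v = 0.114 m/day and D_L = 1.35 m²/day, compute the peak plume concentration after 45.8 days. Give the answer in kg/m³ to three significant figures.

0.0178 kg/m³

The peak of an instantaneous 1D plume sits at x = vt; there the Gaussian factor is 1 and C_max = M/(n_e·A·√(4πDt)), where n_e·A is the pore area the mass is dissolved in.
√(4πDt) = √(4π × 1.35 × 45.8) = 27.87 m, so C_max = 2.77/(0.42 × 13.3 × 27.87) = 0.0178 kg/m³.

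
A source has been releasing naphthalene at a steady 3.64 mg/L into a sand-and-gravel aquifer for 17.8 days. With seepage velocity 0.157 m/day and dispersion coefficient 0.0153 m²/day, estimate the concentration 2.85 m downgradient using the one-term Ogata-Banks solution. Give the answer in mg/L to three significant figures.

1.71 mg/L

For a continuous step input, C/C₀ ≈ ½·erfc((x−vt)/(2√(Dt))).
vt = 0.157 × 17.8 = 2.7946 m and 2√(Dt) = 2√(0.0153 × 17.8) = 1.044 m.
Argument (x−vt)/(2√(Dt)) = (2.85 − 2.7946)/1.044 = 0.05307; ½·erfc(0.05307) = 0.4701.
C = 3.64 × 0.4701 = 1.71 mg/L.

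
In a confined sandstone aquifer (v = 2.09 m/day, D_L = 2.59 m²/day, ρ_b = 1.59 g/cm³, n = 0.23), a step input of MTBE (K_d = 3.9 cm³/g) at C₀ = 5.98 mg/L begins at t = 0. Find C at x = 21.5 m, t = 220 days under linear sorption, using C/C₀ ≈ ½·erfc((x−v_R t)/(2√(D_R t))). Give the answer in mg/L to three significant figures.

Retardation factor R = 1 + ρ_b·K_d/n = 1 + 1.59 × 3.9/0.23 = 27.96.
Sorption retards both mechanisms: v_R = v/R = 0.07475 m/day, D_R = D/R = 0.09263 m²/day.
v_R·t = 0.07475 × 220 = 16.445 m; 2√(D_R t) = 9.029 m; argument = (21.5 − 16.445)/9.029 = 0.5599.
C = C₀ × ½·erfc(0.5599) = 5.98 × 0.2142 = 1.28 mg/L.

1.28 mg/L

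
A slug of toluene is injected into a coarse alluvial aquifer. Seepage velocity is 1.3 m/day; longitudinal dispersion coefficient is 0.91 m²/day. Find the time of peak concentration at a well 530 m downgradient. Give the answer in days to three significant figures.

For the 1D instantaneous-source solution, setting ∂C/∂t = 0 at fixed x gives v²t² + 2Dt − x² = 0, so t = (√(D² + v²x²) − D)/v².
√(D² + v²x²) = √(0.91² + 1.3² × 530²) = 689.0; v² = 1.69.
t = (689.0 − 0.91)/1.69 = 407 days (vs. the pure-advection estimate x/v = 408 d).

407 days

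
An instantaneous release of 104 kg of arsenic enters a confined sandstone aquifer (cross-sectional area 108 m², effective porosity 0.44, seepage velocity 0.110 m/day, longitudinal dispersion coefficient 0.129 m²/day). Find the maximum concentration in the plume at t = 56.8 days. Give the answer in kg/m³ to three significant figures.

0.228 kg/m³

The peak of an instantaneous 1D plume sits at x = vt; there the Gaussian factor is 1 and C_max = M/(n_e·A·√(4πDt)), where n_e·A is the pore area the mass is dissolved in.
√(4πDt) = √(4π × 0.129 × 56.8) = 9.596 m, so C_max = 104/(0.44 × 108 × 9.596) = 0.228 kg/m³.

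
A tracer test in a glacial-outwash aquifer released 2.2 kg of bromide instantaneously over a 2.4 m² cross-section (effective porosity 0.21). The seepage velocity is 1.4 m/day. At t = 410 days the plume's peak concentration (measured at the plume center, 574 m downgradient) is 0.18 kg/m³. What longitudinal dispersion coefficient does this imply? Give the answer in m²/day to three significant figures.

0.114 m²/day

At the plume center C_max = M/(n_e·A·√(4πDt)), so D = M²/(4πt·(n_e·A·C_max)²).
n_e·A·C_max = 0.21 × 2.4 × 0.18 = 0.09072 kg/m.
D = 2.2²/(4π × 410 × 0.09072²) = 0.114 m²/day.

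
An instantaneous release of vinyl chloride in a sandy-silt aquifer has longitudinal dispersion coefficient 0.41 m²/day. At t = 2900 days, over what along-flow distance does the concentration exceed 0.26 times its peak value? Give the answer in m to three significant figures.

The plume is Gaussian with σ = √(2Dt) = √(2 × 0.41 × 2900) = 48.76 m.
C/C_peak = exp(−Δx²/(2σ²)) = 0.26 ⇒ Δx = σ·√(−2 ln 0.26) = 48.76 × 1.641 = 80.02 m.
Width = 2Δx = 160 m.

160 m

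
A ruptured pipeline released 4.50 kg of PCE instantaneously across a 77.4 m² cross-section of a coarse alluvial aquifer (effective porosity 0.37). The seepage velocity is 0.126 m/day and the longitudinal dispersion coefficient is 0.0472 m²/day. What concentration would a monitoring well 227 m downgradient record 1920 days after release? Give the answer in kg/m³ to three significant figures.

For an instantaneous plane source, C(x,t) = M/(n_e·A·√(4πDt)) · exp(−(x−vt)²/(4Dt)), with n_e·A the pore (flow) area.
Plume center vt = 0.126 × 1920 = 241.92 m, so the well at 227 m is 14.92 m upgradient of the peak.
√(4πDt) = 33.75 m, giving peak height M/(n_e·A·√(4πDt)) = 4.50/(0.37 × 77.4 × 33.75) = 0.004656 kg/m³.
(x−vt)²/(4Dt) = (-14.92)²/(4 × 0.0472 × 1920) = 0.6141; exp(−0.6141) = 0.5411.
C = 0.004656 × 0.5411 = 0.00252 kg/m³.

0.00252 kg/m³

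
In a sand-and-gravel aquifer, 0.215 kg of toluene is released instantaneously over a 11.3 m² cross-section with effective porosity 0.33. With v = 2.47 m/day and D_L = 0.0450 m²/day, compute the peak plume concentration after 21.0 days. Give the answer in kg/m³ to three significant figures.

0.0167 kg/m³

The peak of an instantaneous 1D plume sits at x = vt; there the Gaussian factor is 1 and C_max = M/(n_e·A·√(4πDt)), where n_e·A is the pore area the mass is dissolved in.
√(4πDt) = √(4π × 0.0450 × 21.0) = 3.446 m, so C_max = 0.215/(0.33 × 11.3 × 3.446) = 0.0167 kg/m³.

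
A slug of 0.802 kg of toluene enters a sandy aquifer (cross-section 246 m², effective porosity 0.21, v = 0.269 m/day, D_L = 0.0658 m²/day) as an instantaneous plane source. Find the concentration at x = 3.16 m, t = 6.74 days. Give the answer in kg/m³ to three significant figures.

0.00236 kg/m³

For an instantaneous plane source, C(x,t) = M/(n_e·A·√(4πDt)) · exp(−(x−vt)²/(4Dt)), with n_e·A the pore (flow) area.
Plume center vt = 0.269 × 6.74 = 1.81306 m, so the well at 3.16 m is 1.34694 m downgradient of the peak.
√(4πDt) = 2.361 m, giving peak height M/(n_e·A·√(4πDt)) = 0.802/(0.21 × 246 × 2.361) = 0.006575 kg/m³.
(x−vt)²/(4Dt) = (1.34694)²/(4 × 0.0658 × 6.74) = 1.023; exp(−1.023) = 0.3595.
C = 0.006575 × 0.3595 = 0.00236 kg/m³.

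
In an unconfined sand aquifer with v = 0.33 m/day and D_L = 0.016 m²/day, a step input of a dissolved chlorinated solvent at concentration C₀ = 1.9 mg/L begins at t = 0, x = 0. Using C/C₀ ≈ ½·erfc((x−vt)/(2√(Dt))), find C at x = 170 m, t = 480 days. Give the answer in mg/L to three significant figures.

For a continuous step input, C/C₀ ≈ ½·erfc((x−vt)/(2√(Dt))).
vt = 0.33 × 480 = 158.4 m and 2√(Dt) = 2√(0.016 × 480) = 5.543 m.
Argument (x−vt)/(2√(Dt)) = (170 − 158.4)/5.543 = 2.093; ½·erfc(2.093) = 0.001538.
C = 1.9 × 0.001538 = 0.00292 mg/L.

0.00292 mg/L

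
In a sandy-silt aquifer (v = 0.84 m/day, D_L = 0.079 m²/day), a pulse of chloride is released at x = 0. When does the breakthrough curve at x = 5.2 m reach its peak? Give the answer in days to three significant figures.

For the 1D instantaneous-source solution, setting ∂C/∂t = 0 at fixed x gives v²t² + 2Dt − x² = 0, so t = (√(D² + v²x²) − D)/v².
√(D² + v²x²) = √(0.079² + 0.84² × 5.2²) = 4.369; v² = 0.7056.
t = (4.369 − 0.079)/0.7056 = 6.08 days (vs. the pure-advection estimate x/v = 6.19 d).

6.08 days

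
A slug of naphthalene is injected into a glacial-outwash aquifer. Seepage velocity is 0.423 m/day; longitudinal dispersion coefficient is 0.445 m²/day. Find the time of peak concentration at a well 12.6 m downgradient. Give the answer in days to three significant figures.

27.4 days

For the 1D instantaneous-source solution, setting ∂C/∂t = 0 at fixed x gives v²t² + 2Dt − x² = 0, so t = (√(D² + v²x²) − D)/v².
√(D² + v²x²) = √(0.445² + 0.423² × 12.6²) = 5.348; v² = 0.178929.
t = (5.348 − 0.445)/0.178929 = 27.4 days (vs. the pure-advection estimate x/v = 29.8 d).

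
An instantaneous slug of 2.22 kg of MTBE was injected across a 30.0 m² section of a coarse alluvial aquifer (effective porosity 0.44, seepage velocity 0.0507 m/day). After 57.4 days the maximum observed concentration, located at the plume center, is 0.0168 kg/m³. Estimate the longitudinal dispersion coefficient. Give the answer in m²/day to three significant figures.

0.139 m²/day

At the plume center C_max = M/(n_e·A·√(4πDt)), so D = M²/(4πt·(n_e·A·C_max)²).
n_e·A·C_max = 0.44 × 30.0 × 0.0168 = 0.2218 kg/m.
D = 2.22²/(4π × 57.4 × 0.2218²) = 0.139 m²/day.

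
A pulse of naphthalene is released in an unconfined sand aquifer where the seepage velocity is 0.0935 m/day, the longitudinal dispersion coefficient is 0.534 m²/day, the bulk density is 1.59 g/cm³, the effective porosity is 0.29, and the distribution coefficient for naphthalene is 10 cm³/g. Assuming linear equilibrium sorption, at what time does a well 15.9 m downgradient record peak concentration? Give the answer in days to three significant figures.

6680 days

Retardation factor R = 1 + ρ_b·K_d/n = 1 + 1.59 × 10/0.29 = 55.83.
Sorption retards both mechanisms: v_R = v/R = 0.001675 m/day, D_R = D/R = 0.009565 m²/day.
Peak time from v_R²t² + 2D_R t − x² = 0: t = (√(D_R² + v_R²x²) − D_R)/v_R².
√(D_R² + v_R²x²) = √(0.009565² + 0.001675² × 15.9²) = 0.02830; v_R² = 2.806e-06.
t = (0.02830 − 0.009565)/2.806e-06 = 6680 days.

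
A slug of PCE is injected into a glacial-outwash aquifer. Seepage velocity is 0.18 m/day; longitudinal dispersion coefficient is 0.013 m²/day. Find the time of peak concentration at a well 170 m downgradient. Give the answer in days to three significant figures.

For the 1D instantaneous-source solution, setting ∂C/∂t = 0 at fixed x gives v²t² + 2Dt − x² = 0, so t = (√(D² + v²x²) − D)/v².
√(D² + v²x²) = √(0.013² + 0.18² × 170²) = 30.60; v² = 0.0324.
t = (30.60 − 0.013)/0.0324 = 944 days (vs. the pure-advection estimate x/v = 944 d).

944 days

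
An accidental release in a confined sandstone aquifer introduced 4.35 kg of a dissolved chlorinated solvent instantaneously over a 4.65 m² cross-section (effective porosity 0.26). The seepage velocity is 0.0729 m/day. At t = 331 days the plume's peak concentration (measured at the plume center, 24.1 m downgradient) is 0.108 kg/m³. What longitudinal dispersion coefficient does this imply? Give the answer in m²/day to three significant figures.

At the plume center C_max = M/(n_e·A·√(4πDt)), so D = M²/(4πt·(n_e·A·C_max)²).
n_e·A·C_max = 0.26 × 4.65 × 0.108 = 0.1306 kg/m.
D = 4.35²/(4π × 331 × 0.1306²) = 0.267 m²/day.

0.267 m²/day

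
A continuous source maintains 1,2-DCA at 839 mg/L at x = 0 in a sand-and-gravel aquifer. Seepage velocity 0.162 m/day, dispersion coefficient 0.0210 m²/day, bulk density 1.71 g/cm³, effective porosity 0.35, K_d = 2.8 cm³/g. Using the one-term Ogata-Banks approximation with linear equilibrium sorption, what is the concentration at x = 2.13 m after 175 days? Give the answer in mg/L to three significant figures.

327 mg/L

Retardation factor R = 1 + ρ_b·K_d/n = 1 + 1.71 × 2.8/0.35 = 14.68.
Sorption retards both mechanisms: v_R = v/R = 0.01104 m/day, D_R = D/R = 0.001431 m²/day.
v_R·t = 0.01104 × 175 = 1.932 m; 2√(D_R t) = 1.001 m; argument = (2.13 − 1.932)/1.001 = 0.1978.
C = C₀ × ½·erfc(0.1978) = 839 × 0.3898 = 327 mg/L.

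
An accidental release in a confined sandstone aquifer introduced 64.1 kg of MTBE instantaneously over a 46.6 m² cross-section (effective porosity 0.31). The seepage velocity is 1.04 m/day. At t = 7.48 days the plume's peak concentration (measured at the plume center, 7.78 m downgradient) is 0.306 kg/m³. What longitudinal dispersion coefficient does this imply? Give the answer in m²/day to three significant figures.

At the plume center C_max = M/(n_e·A·√(4πDt)), so D = M²/(4πt·(n_e·A·C_max)²).
n_e·A·C_max = 0.31 × 46.6 × 0.306 = 4.420 kg/m.
D = 64.1²/(4π × 7.48 × 4.420²) = 2.24 m²/day.

2.24 m²/day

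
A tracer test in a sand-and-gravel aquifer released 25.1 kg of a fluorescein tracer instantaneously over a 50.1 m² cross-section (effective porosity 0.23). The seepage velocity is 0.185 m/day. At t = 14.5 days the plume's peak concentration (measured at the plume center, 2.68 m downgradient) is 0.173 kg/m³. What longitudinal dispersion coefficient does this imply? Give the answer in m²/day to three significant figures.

0.870 m²/day

At the plume center C_max = M/(n_e·A·√(4πDt)), so D = M²/(4πt·(n_e·A·C_max)²).
n_e·A·C_max = 0.23 × 50.1 × 0.173 = 1.993 kg/m.
D = 25.1²/(4π × 14.5 × 1.993²) = 0.870 m²/day.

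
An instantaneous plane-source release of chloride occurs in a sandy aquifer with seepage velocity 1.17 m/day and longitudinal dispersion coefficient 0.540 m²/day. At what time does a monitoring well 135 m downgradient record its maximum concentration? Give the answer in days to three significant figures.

For the 1D instantaneous-source solution, setting ∂C/∂t = 0 at fixed x gives v²t² + 2Dt − x² = 0, so t = (√(D² + v²x²) − D)/v².
√(D² + v²x²) = √(0.540² + 1.17² × 135²) = 158.0; v² = 1.3689.
t = (158.0 − 0.540)/1.3689 = 115 days (vs. the pure-advection estimate x/v = 115 d).

115 days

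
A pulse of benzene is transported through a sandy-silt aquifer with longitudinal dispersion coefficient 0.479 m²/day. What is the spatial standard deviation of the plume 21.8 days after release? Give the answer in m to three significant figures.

Dispersive spreading gives a Gaussian with σ² = 2Dt; advection only shifts the center.
σ = √(2 × 0.479 × 21.8) = 4.57 m.

4.57 m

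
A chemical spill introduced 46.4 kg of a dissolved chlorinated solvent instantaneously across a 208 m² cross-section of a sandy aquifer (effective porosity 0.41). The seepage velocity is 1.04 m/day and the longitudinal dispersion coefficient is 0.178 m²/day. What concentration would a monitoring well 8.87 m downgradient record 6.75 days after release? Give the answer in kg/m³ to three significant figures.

For an instantaneous plane source, C(x,t) = M/(n_e·A·√(4πDt)) · exp(−(x−vt)²/(4Dt)), with n_e·A the pore (flow) area.
Plume center vt = 1.04 × 6.75 = 7.02 m, so the well at 8.87 m is 1.85 m downgradient of the peak.
√(4πDt) = 3.886 m, giving peak height M/(n_e·A·√(4πDt)) = 46.4/(0.41 × 208 × 3.886) = 0.1400 kg/m³.
(x−vt)²/(4Dt) = (1.85)²/(4 × 0.178 × 6.75) = 0.7121; exp(−0.7121) = 0.4906.
C = 0.1400 × 0.4906 = 0.0687 kg/m³.

0.0687 kg/m³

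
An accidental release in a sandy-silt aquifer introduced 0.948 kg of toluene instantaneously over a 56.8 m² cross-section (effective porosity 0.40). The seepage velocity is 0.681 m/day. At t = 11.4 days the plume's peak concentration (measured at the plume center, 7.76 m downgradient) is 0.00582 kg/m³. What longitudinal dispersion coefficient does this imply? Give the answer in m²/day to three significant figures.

0.359 m²/day

At the plume center C_max = M/(n_e·A·√(4πDt)), so D = M²/(4πt·(n_e·A·C_max)²).
n_e·A·C_max = 0.40 × 56.8 × 0.00582 = 0.1322 kg/m.
D = 0.948²/(4π × 11.4 × 0.1322²) = 0.359 m²/day.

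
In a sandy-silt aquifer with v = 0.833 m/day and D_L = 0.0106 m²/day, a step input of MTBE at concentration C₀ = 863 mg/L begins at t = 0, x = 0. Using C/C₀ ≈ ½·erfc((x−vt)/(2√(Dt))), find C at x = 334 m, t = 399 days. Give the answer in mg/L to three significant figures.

248 mg/L

For a continuous step input, C/C₀ ≈ ½·erfc((x−vt)/(2√(Dt))).
vt = 0.833 × 399 = 332.367 m and 2√(Dt) = 2√(0.0106 × 399) = 4.113 m.
Argument (x−vt)/(2√(Dt)) = (334 − 332.367)/4.113 = 0.3970; ½·erfc(0.3970) = 0.2872.
C = 863 × 0.2872 = 248 mg/L.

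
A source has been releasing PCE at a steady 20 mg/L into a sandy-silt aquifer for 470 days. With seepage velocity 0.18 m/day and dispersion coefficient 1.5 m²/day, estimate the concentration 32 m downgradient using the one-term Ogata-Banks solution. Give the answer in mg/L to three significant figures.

18.4 mg/L

For a continuous step input, C/C₀ ≈ ½·erfc((x−vt)/(2√(Dt))).
vt = 0.18 × 470 = 84.6 m and 2√(Dt) = 2√(1.5 × 470) = 53.10 m.
Argument (x−vt)/(2√(Dt)) = (32 − 84.6)/53.10 = -0.9906; ½·erfc(-0.9906) = 0.9194.
C = 20 × 0.9194 = 18.4 mg/L.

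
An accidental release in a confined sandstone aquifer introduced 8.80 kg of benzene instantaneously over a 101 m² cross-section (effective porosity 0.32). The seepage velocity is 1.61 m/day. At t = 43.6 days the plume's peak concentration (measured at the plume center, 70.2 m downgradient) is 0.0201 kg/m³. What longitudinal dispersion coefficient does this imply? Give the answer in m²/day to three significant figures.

At the plume center C_max = M/(n_e·A·√(4πDt)), so D = M²/(4πt·(n_e·A·C_max)²).
n_e·A·C_max = 0.32 × 101 × 0.0201 = 0.6496 kg/m.
D = 8.80²/(4π × 43.6 × 0.6496²) = 0.335 m²/day.

0.335 m²/day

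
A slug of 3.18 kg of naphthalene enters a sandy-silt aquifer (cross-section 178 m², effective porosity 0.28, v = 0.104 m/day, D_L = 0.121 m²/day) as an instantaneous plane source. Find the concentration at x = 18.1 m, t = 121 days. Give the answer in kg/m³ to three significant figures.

For an instantaneous plane source, C(x,t) = M/(n_e·A·√(4πDt)) · exp(−(x−vt)²/(4Dt)), with n_e·A the pore (flow) area.
Plume center vt = 0.104 × 121 = 12.584 m, so the well at 18.1 m is 5.516 m downgradient of the peak.
√(4πDt) = 13.56 m, giving peak height M/(n_e·A·√(4πDt)) = 3.18/(0.28 × 178 × 13.56) = 0.004705 kg/m³.
(x−vt)²/(4Dt) = (5.516)²/(4 × 0.121 × 121) = 0.5195; exp(−0.5195) = 0.5948.
C = 0.004705 × 0.5948 = 0.00280 kg/m³.

0.00280 kg/m³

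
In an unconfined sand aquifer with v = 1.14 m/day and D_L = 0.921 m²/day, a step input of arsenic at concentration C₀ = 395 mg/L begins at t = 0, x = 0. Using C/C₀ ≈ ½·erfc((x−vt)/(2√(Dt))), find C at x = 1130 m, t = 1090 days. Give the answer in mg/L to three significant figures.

For a continuous step input, C/C₀ ≈ ½·erfc((x−vt)/(2√(Dt))).
vt = 1.14 × 1090 = 1242.6 m and 2√(Dt) = 2√(0.921 × 1090) = 63.37 m.
Argument (x−vt)/(2√(Dt)) = (1130 − 1242.6)/63.37 = -1.777; ½·erfc(-1.777) = 0.9940.
C = 395 × 0.9940 = 393 mg/L.

393 mg/L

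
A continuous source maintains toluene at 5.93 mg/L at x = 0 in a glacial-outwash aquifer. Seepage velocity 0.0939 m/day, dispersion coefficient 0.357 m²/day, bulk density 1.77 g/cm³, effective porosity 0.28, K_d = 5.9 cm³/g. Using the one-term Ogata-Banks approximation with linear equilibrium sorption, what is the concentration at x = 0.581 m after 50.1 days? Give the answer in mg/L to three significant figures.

Retardation factor R = 1 + ρ_b·K_d/n = 1 + 1.77 × 5.9/0.28 = 38.30.
Sorption retards both mechanisms: v_R = v/R = 0.002452 m/day, D_R = D/R = 0.009321 m²/day.
v_R·t = 0.002452 × 50.1 = 0.1228452 m; 2√(D_R t) = 1.367 m; argument = (0.581 − 0.1228452)/1.367 = 0.3352.
C = C₀ × ½·erfc(0.3352) = 5.93 × 0.3177 = 1.88 mg/L.

1.88 mg/L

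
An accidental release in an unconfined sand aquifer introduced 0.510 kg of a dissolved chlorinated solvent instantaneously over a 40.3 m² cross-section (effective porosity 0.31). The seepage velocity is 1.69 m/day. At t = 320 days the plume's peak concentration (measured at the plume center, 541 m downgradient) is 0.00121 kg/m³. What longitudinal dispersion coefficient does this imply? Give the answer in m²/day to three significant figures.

0.283 m²/day

At the plume center C_max = M/(n_e·A·√(4πDt)), so D = M²/(4πt·(n_e·A·C_max)²).
n_e·A·C_max = 0.31 × 40.3 × 0.00121 = 0.01512 kg/m.
D = 0.510²/(4π × 320 × 0.01512²) = 0.283 m²/day.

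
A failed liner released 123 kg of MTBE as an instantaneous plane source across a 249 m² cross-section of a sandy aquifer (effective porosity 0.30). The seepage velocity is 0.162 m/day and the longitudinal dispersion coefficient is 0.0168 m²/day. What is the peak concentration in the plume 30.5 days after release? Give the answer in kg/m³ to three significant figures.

The peak of an instantaneous 1D plume sits at x = vt; there the Gaussian factor is 1 and C_max = M/(n_e·A·√(4πDt)), where n_e·A is the pore area the mass is dissolved in.
√(4πDt) = √(4π × 0.0168 × 30.5) = 2.538 m, so C_max = 123/(0.30 × 249 × 2.538) = 0.649 kg/m³.

0.649 kg/m³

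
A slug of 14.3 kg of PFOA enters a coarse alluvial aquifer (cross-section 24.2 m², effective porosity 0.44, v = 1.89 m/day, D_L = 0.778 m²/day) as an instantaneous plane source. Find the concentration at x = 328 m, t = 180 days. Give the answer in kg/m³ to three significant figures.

0.0245 kg/m³

For an instantaneous plane source, C(x,t) = M/(n_e·A·√(4πDt)) · exp(−(x−vt)²/(4Dt)), with n_e·A the pore (flow) area.
Plume center vt = 1.89 × 180 = 340.2 m, so the well at 328 m is 12.2 m upgradient of the peak.
√(4πDt) = 41.95 m, giving peak height M/(n_e·A·√(4πDt)) = 14.3/(0.44 × 24.2 × 41.95) = 0.03201 kg/m³.
(x−vt)²/(4Dt) = (-12.2)²/(4 × 0.778 × 180) = 0.2657; exp(−0.2657) = 0.7667.
C = 0.03201 × 0.7667 = 0.0245 kg/m³.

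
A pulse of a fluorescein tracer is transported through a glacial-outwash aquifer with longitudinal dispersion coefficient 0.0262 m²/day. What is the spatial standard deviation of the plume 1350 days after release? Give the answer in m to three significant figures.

8.41 m

Dispersive spreading gives a Gaussian with σ² = 2Dt; advection only shifts the center.
σ = √(2 × 0.0262 × 1350) = 8.41 m.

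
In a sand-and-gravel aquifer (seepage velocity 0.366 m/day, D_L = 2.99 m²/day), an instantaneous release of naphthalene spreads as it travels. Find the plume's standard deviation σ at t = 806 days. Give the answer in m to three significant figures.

Dispersive spreading gives a Gaussian with σ² = 2Dt; advection only shifts the center.
σ = √(2 × 2.99 × 806) = 69.4 m.

69.4 m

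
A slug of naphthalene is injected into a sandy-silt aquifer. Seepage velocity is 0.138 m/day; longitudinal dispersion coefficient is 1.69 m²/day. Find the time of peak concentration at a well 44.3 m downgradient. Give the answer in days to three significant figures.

For the 1D instantaneous-source solution, setting ∂C/∂t = 0 at fixed x gives v²t² + 2Dt − x² = 0, so t = (√(D² + v²x²) − D)/v².
√(D² + v²x²) = √(1.69² + 0.138² × 44.3²) = 6.343; v² = 0.019044.
t = (6.343 − 1.69)/0.019044 = 244 days (vs. the pure-advection estimate x/v = 321 d).

244 days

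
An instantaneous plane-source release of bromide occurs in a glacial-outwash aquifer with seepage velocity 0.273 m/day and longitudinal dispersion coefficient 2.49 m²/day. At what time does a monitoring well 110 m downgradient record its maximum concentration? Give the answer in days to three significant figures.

For the 1D instantaneous-source solution, setting ∂C/∂t = 0 at fixed x gives v²t² + 2Dt − x² = 0, so t = (√(D² + v²x²) − D)/v².
√(D² + v²x²) = √(2.49² + 0.273² × 110²) = 30.13; v² = 0.074529.
t = (30.13 − 2.49)/0.074529 = 371 days (vs. the pure-advection estimate x/v = 403 d).

371 days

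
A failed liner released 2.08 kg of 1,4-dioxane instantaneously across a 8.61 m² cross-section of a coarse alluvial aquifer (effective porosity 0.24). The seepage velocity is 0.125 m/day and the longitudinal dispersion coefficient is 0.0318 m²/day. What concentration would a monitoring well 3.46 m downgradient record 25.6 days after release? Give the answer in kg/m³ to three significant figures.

0.308 kg/m³

For an instantaneous plane source, C(x,t) = M/(n_e·A·√(4πDt)) · exp(−(x−vt)²/(4Dt)), with n_e·A the pore (flow) area.
Plume center vt = 0.125 × 25.6 = 3.2 m, so the well at 3.46 m is 0.26 m downgradient of the peak.
√(4πDt) = 3.198 m, giving peak height M/(n_e·A·√(4πDt)) = 2.08/(0.24 × 8.61 × 3.198) = 0.3148 kg/m³.
(x−vt)²/(4Dt) = (0.26)²/(4 × 0.0318 × 25.6) = 0.02076; exp(−0.02076) = 0.9795.
C = 0.3148 × 0.9795 = 0.308 kg/m³.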